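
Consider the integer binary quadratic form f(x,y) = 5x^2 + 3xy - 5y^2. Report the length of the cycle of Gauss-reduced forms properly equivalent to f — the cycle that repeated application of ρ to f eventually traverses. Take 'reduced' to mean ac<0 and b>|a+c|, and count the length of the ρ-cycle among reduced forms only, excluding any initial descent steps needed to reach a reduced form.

D = 109, ⌊√D⌋ = 10
river: ρ → (-5,7,3)
river: ρ → (3,5,-7)
river: ρ → (-7,9,1)
river: ρ → (1,9,-7)
river: ρ → (-7,5,3)
river: ρ → (3,7,-5)
river: ρ → (-5,3,5)
river: ρ → (5,7,-3)
river: ρ → (-3,5,7)
river: ρ → (7,9,-1)
river: ρ → (-1,9,7)
river: ρ → (7,5,-3)
river: ρ → (-3,7,5)
river: ρ → (5,3,-5)
ρ-cycle length = 14 (tail of 0 descent steps not counted)

14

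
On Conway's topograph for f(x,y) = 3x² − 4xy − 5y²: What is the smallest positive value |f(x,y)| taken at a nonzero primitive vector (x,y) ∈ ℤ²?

descent: ρ → (-5,4,3)  [lands on river]
river: ρ → (3,8,-1)
river: ρ → (-1,8,3)
river: ρ → (3,4,-5)
river: ρ → (-5,6,2)
river: ρ → (2,6,-5)
closes: descent 1, river 6
min |a| on river = 1

1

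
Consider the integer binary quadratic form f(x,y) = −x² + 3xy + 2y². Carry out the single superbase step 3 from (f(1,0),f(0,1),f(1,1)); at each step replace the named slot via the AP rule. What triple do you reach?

start (-1,2,4) = (f(1,0),f(0,1),f(1,1))
replace slot 3: 2·((-1)+2) − 4 = -2 → (-1,2,-2)

-1,2,-2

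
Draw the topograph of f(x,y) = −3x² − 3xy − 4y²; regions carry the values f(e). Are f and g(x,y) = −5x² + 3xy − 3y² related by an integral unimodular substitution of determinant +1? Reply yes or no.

D₁ = -39, D₂ = -51
discriminants differ ⇒ not SL₂(ℤ)-equivalent

no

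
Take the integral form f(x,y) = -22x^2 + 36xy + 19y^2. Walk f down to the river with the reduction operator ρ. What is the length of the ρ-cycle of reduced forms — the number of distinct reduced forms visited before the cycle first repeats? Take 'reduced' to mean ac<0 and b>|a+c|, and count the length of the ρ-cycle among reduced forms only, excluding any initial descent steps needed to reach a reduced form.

D = 2968, ⌊√D⌋ = 54
river: ρ → (19,40,-18)
river: ρ → (-18,32,27)
river: ρ → (27,22,-23)
river: ρ → (-23,24,26)
river: ρ → (26,28,-21)
river: ρ → (-21,14,33)
river: ρ → (33,52,-2)
river: ρ → (-2,52,33)
river: ρ → (33,14,-21)
river: ρ → (-21,28,26)
river: ρ → (26,24,-23)
river: ρ → (-23,22,27)
river: ρ → (27,32,-18)
river: ρ → (-18,40,19)
river: ρ → (19,36,-22)
river: ρ → (-22,52,3)
river: ρ → (3,50,-39)
river: ρ → (-39,28,14)
river: ρ → (14,28,-39)
river: ρ → (-39,50,3)
river: ρ → (3,52,-22)
river: ρ → (-22,36,19)
ρ-cycle length = 22 (tail of 0 descent steps not counted)

22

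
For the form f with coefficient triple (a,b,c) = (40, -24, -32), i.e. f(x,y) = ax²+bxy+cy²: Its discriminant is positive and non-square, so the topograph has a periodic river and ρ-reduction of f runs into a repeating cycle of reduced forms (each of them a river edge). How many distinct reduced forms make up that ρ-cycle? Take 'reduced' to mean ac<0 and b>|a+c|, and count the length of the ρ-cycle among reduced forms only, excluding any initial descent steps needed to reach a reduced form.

D = 5696, ⌊√D⌋ = 75
descent: ρ → (-32,24,40)  [lands on river]
river: ρ → (40,56,-16)
river: ρ → (-16,72,8)
river: ρ → (8,72,-16)
river: ρ → (-16,56,40)
river: ρ → (40,24,-32)
river: ρ → (-32,40,32)
river: ρ → (32,24,-40)
river: ρ → (-40,56,16)
river: ρ → (16,72,-8)
river: ρ → (-8,72,16)
river: ρ → (16,56,-40)
river: ρ → (-40,24,32)
river: ρ → (32,40,-32)
ρ-cycle length = 14 (tail of 1 descent step not counted)

14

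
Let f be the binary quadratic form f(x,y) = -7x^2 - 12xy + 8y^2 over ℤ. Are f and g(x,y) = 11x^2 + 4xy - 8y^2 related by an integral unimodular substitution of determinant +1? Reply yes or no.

D₁ = 368, D₂ = 368
river cycle of f (length 8): (8, 12, -7), (-7, 16, 4), (4, 16, -7), (-7, 12, 8), (8, 4, -11), (-11, 18, 1), (1, 18, -11), (-11, 4, 8)
river cycle of g (length 8): (-8, 12, 7), (7, 16, -4), (-4, 16, 7), (7, 12, -8), (-8, 4, 11), (11, 18, -1), (-1, 18, 11), (11, 4, -8)
cycles differ ⇒ inequivalent

no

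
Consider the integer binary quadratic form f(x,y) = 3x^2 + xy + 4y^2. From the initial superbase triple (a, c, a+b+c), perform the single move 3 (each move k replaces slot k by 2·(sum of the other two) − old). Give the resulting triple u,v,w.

start (3,4,8) = (f(1,0),f(0,1),f(1,1))
replace slot 3: 2·(3+4) − 8 = 6 → (3,4,6)

3,4,6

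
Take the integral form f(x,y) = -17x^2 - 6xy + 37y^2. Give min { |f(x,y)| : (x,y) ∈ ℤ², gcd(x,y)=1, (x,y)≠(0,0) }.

descent: ρ → (37,6,-17)
descent: ρ → (-17,28,26)  [lands on river]
river: ρ → (26,24,-19)
river: ρ → (-19,14,31)
river: ρ → (31,48,-2)
river: ρ → (-2,48,31)
river: ρ → (31,14,-19)
river: ρ → (-19,24,26)
river: ρ → (26,28,-17)
river: ρ → (-17,40,14)
river: ρ → (14,44,-11)
river: ρ → (-11,44,14)
river: ρ → (14,40,-17)
closes: descent 2, river 12
min |a| on river = 2

2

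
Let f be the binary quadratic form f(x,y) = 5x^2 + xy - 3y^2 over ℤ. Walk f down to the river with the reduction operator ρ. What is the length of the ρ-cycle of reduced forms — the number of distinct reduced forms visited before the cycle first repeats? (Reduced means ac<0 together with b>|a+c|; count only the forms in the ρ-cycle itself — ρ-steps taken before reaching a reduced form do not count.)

D = 61, ⌊√D⌋ = 7
descent: ρ → (-3,5,3)  [lands on river]
river: ρ → (3,7,-1)
river: ρ → (-1,7,3)
river: ρ → (3,5,-3)
river: ρ → (-3,7,1)
river: ρ → (1,7,-3)
ρ-cycle length = 6 (tail of 1 descent step not counted)

6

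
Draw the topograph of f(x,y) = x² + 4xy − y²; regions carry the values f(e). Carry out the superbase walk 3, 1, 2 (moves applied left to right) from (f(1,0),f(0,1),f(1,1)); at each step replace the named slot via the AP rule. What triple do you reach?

start (1,-1,4) = (f(1,0),f(0,1),f(1,1))
replace slot 3: 2·(1+(-1)) − 4 = -4 → (1,-1,-4)
replace slot 1: 2·((-1)+(-4)) − 1 = -11 → (-11,-1,-4)
replace slot 2: 2·((-11)+(-4)) − (-1) = -29 → (-11,-29,-4)

-11,-29,-4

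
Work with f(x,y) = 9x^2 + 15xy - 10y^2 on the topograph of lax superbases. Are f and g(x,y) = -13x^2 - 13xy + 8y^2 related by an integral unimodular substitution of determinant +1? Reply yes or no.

D₁ = 585, D₂ = 585
river cycle of f (length 12): (-10, 5, 14), (14, 23, -1), (-1, 23, 14), (14, 5, -10), (-10, 15, 9), (9, 21, -4), (-4, 19, 14), (14, 9, -9), (-9, 9, 14), (14, 19, -4), … (2 more)
river cycle of g (length 10): (8, 13, -13), (-13, 13, 8), (8, 19, -7), (-7, 23, 2), (2, 21, -18), (-18, 15, 5), (5, 15, -18), (-18, 21, 2), (2, 23, -7), (-7, 19, 8)
cycles differ ⇒ inequivalent

no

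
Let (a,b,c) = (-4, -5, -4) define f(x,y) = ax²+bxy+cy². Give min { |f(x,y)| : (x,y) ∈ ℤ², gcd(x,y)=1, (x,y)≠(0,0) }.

translate: b→-3 (≡5 mod 8), so (4,5,4)→(4,-3,3)
flip: (4,-3,3)→(3,3,4)
reduced (well bottom): (3,3,4) with a≤c, −a<b≤a
well minimum |f| = |-3| = 3 (negative-definite)

3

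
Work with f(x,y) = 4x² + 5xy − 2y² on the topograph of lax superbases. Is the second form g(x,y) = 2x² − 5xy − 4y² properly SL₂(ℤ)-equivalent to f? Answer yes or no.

D₁ = 57, D₂ = 57
river cycle of f (length 6): (-2, 7, 1), (1, 7, -2), (-2, 5, 4), (4, 3, -3), (-3, 3, 4), (4, 5, -2)
river cycle of g (length 6): (-4, 5, 2), (2, 7, -1), (-1, 7, 2), (2, 5, -4), (-4, 3, 3), (3, 3, -4)
cycles differ ⇒ inequivalent

no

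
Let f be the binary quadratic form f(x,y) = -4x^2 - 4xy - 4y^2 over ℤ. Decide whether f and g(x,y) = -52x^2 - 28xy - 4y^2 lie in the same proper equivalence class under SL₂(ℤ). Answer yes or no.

D₁ = -48, D₂ = -48
f is negative-definite; reduce −f:
−f: reduced (well bottom): (4,4,4) with a≤c, −a<b≤a
flip sign back: reduced form of f is (-4,-4,-4)
g is negative-definite; reduce −g:
−g: flip: (52,28,4)→(4,-28,52)
−g: translate: b→4 (≡-28 mod 8), so (4,-28,52)→(4,4,4)
−g: reduced (well bottom): (4,4,4) with a≤c, −a<b≤a
flip sign back: reduced form of g is (-4,-4,-4)
reduced forms (-4, -4, -4) vs (-4, -4, -4) ⇒ equivalent

yes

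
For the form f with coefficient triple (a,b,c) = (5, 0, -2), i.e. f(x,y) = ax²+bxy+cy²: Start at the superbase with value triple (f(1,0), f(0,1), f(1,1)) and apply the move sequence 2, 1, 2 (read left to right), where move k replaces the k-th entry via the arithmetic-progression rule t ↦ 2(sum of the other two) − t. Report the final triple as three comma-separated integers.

start (5,-2,3) = (f(1,0),f(0,1),f(1,1))
replace slot 2: 2·(5+3) − (-2) = 18 → (5,18,3)
replace slot 1: 2·(18+3) − 5 = 37 → (37,18,3)
replace slot 2: 2·(37+3) − 18 = 62 → (37,62,3)

37,62,3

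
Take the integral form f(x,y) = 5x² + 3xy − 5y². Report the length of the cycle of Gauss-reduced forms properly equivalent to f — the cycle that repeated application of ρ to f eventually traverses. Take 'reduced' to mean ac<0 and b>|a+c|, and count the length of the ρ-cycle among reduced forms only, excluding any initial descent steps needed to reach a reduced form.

D = 109, ⌊√D⌋ = 10
river: ρ → (-5,7,3)
river: ρ → (3,5,-7)
river: ρ → (-7,9,1)
river: ρ → (1,9,-7)
river: ρ → (-7,5,3)
river: ρ → (3,7,-5)
river: ρ → (-5,3,5)
river: ρ → (5,7,-3)
river: ρ → (-3,5,7)
river: ρ → (7,9,-1)
river: ρ → (-1,9,7)
river: ρ → (7,5,-3)
river: ρ → (-3,7,5)
river: ρ → (5,3,-5)
ρ-cycle length = 14 (tail of 0 descent steps not counted)

14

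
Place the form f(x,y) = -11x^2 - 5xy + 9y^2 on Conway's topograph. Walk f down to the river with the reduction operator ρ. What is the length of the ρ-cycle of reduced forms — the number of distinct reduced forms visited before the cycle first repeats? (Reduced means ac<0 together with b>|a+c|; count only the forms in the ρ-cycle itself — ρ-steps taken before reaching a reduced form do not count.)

D = 421, ⌊√D⌋ = 20
descent: ρ → (9,5,-11)  [lands on river]
river: ρ → (-11,17,3)
river: ρ → (3,19,-5)
river: ρ → (-5,11,15)
river: ρ → (15,19,-1)
river: ρ → (-1,19,15)
river: ρ → (15,11,-5)
river: ρ → (-5,19,3)
river: ρ → (3,17,-11)
river: ρ → (-11,5,9)
river: ρ → (9,13,-7)
river: ρ → (-7,15,7)
river: ρ → (7,13,-9)
river: ρ → (-9,5,11)
river: ρ → (11,17,-3)
river: ρ → (-3,19,5)
river: ρ → (5,11,-15)
river: ρ → (-15,19,1)
river: ρ → (1,19,-15)
river: ρ → (-15,11,5)
river: ρ → (5,19,-3)
river: ρ → (-3,17,11)
river: ρ → (11,5,-9)
river: ρ → (-9,13,7)
river: ρ → (7,15,-7)
river: ρ → (-7,13,9)
ρ-cycle length = 26 (tail of 1 descent step not counted)

26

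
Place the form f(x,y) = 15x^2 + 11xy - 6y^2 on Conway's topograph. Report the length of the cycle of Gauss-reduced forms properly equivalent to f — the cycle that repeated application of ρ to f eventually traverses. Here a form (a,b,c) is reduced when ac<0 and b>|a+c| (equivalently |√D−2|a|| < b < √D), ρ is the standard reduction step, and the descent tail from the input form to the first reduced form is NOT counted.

D = 481, ⌊√D⌋ = 21
river: ρ → (-6,13,13)
river: ρ → (13,13,-6)
river: ρ → (-6,11,15)
river: ρ → (15,19,-2)
river: ρ → (-2,21,5)
river: ρ → (5,19,-6)
river: ρ → (-6,17,8)
river: ρ → (8,15,-8)
river: ρ → (-8,17,6)
river: ρ → (6,19,-5)
river: ρ → (-5,21,2)
river: ρ → (2,19,-15)
river: ρ → (-15,11,6)
river: ρ → (6,13,-13)
river: ρ → (-13,13,6)
river: ρ → (6,11,-15)
river: ρ → (-15,19,2)
river: ρ → (2,21,-5)
river: ρ → (-5,19,6)
river: ρ → (6,17,-8)
river: ρ → (-8,15,8)
river: ρ → (8,17,-6)
river: ρ → (-6,19,5)
river: ρ → (5,21,-2)
river: ρ → (-2,19,15)
river: ρ → (15,11,-6)
ρ-cycle length = 26 (tail of 0 descent steps not counted)

26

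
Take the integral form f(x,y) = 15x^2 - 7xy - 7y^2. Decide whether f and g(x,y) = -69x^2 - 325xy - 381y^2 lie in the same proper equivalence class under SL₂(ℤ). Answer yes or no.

D₁ = 469, D₂ = 469
river cycle of f (length 2): (-7, 21, 1), (1, 21, -7)
river cycle of g (length 2): (-7, 21, 1), (1, 21, -7)
cycles coincide ⇒ equivalent

yes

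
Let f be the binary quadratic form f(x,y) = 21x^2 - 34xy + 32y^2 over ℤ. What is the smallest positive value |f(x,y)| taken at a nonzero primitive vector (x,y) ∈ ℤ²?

translate: b→8 (≡-34 mod 42), so (21,-34,32)→(21,8,19)
flip: (21,8,19)→(19,-8,21)
reduced (well bottom): (19,-8,21) with a≤c, −a<b≤a
well minimum = a = 19

19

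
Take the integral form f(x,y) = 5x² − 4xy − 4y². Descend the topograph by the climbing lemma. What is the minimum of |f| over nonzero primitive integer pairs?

descent: ρ → (-4,4,5)  [lands on river]
river: ρ → (5,6,-3)
river: ρ → (-3,6,5)
river: ρ → (5,4,-4)
closes: descent 1, river 4
min |a| on river = 3

3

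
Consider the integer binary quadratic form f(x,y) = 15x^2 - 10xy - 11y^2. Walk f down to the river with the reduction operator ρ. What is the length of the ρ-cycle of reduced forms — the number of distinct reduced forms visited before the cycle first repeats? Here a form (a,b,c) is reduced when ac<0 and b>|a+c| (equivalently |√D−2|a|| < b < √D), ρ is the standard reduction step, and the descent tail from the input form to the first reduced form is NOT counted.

D = 760, ⌊√D⌋ = 27
descent: ρ → (-11,10,15)  [lands on river]
river: ρ → (15,20,-6)
river: ρ → (-6,16,21)
river: ρ → (21,26,-1)
river: ρ → (-1,26,21)
river: ρ → (21,16,-6)
river: ρ → (-6,20,15)
river: ρ → (15,10,-11)
river: ρ → (-11,12,14)
river: ρ → (14,16,-9)
river: ρ → (-9,20,10)
river: ρ → (10,20,-9)
river: ρ → (-9,16,14)
river: ρ → (14,12,-11)
ρ-cycle length = 14 (tail of 1 descent step not counted)

14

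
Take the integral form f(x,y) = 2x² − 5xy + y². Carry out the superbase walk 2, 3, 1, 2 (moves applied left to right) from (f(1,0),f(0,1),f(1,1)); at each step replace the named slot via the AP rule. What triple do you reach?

start (2,1,-2) = (f(1,0),f(0,1),f(1,1))
replace slot 2: 2·(2+(-2)) − 1 = -1 → (2,-1,-2)
replace slot 3: 2·(2+(-1)) − (-2) = 4 → (2,-1,4)
replace slot 1: 2·((-1)+4) − 2 = 4 → (4,-1,4)
replace slot 2: 2·(4+4) − (-1) = 17 → (4,17,4)

4,17,4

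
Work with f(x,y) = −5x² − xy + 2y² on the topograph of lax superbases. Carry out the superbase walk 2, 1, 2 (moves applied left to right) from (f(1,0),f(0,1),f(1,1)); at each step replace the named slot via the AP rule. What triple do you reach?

start (-5,2,-4) = (f(1,0),f(0,1),f(1,1))
replace slot 2: 2·((-5)+(-4)) − 2 = -20 → (-5,-20,-4)
replace slot 1: 2·((-20)+(-4)) − (-5) = -43 → (-43,-20,-4)
replace slot 2: 2·((-43)+(-4)) − (-20) = -74 → (-43,-74,-4)

-43,-74,-4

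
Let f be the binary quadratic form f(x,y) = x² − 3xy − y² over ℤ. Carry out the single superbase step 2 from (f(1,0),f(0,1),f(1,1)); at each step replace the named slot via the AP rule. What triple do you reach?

start (1,-1,-3) = (f(1,0),f(0,1),f(1,1))
replace slot 2: 2·(1+(-3)) − (-1) = -3 → (1,-3,-3)

1,-3,-3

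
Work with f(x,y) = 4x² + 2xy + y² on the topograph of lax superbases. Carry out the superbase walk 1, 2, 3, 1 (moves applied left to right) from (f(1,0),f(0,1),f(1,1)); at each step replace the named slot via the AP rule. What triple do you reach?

start (4,1,7) = (f(1,0),f(0,1),f(1,1))
replace slot 1: 2·(1+7) − 4 = 12 → (12,1,7)
replace slot 2: 2·(12+7) − 1 = 37 → (12,37,7)
replace slot 3: 2·(12+37) − 7 = 91 → (12,37,91)
replace slot 1: 2·(37+91) − 12 = 244 → (244,37,91)

244,37,91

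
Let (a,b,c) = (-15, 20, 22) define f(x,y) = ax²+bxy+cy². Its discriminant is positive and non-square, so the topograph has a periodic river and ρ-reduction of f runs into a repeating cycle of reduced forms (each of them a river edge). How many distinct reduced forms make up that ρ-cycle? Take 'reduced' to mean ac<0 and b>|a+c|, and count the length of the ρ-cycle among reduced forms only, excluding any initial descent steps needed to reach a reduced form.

D = 1720, ⌊√D⌋ = 41
river: ρ → (22,24,-13)
river: ρ → (-13,28,18)
river: ρ → (18,8,-23)
river: ρ → (-23,38,3)
river: ρ → (3,40,-10)
river: ρ → (-10,40,3)
river: ρ → (3,38,-23)
river: ρ → (-23,8,18)
river: ρ → (18,28,-13)
river: ρ → (-13,24,22)
river: ρ → (22,20,-15)
river: ρ → (-15,40,2)
river: ρ → (2,40,-15)
river: ρ → (-15,20,22)
ρ-cycle length = 14 (tail of 0 descent steps not counted)

14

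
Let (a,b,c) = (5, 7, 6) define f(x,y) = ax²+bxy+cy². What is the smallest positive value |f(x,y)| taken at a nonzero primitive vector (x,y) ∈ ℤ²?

translate: b→-3 (≡7 mod 10), so (5,7,6)→(5,-3,4)
flip: (5,-3,4)→(4,3,5)
reduced (well bottom): (4,3,5) with a≤c, −a<b≤a
well minimum = a = 4

4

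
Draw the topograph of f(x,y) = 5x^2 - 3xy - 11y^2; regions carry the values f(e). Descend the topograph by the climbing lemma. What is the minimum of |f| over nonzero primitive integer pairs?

descent: ρ → (-11,3,5)
descent: ρ → (5,7,-9)  [lands on river]
river: ρ → (-9,11,3)
river: ρ → (3,13,-5)
river: ρ → (-5,7,9)
river: ρ → (9,11,-3)
river: ρ → (-3,13,5)
closes: descent 2, river 6
min |a| on river = 3

3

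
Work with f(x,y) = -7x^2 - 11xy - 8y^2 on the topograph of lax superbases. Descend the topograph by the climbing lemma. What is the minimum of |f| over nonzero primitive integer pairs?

translate: b→-3 (≡11 mod 14), so (7,11,8)→(7,-3,4)
flip: (7,-3,4)→(4,3,7)
reduced (well bottom): (4,3,7) with a≤c, −a<b≤a
well minimum |f| = |-4| = 4 (negative-definite)

4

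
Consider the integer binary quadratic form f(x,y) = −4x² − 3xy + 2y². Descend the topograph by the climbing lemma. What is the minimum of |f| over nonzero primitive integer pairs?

descent: ρ → (2,3,-4)  [lands on river]
river: ρ → (-4,5,1)
river: ρ → (1,5,-4)
river: ρ → (-4,3,2)
river: ρ → (2,5,-2)
river: ρ → (-2,3,4)
river: ρ → (4,5,-1)
river: ρ → (-1,5,4)
river: ρ → (4,3,-2)
river: ρ → (-2,5,2)
closes: descent 1, river 10
min |a| on river = 1

1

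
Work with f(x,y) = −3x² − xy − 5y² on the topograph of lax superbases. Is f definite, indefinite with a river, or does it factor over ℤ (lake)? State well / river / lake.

D = b²−4ac = (-1)² − 4·(-3)·(-5) = -59
D < 0 ⇒ definite ⇒ every region one sign ⇒ single well

well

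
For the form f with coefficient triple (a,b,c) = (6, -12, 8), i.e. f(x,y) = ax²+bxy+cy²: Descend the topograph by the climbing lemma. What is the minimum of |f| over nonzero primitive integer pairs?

translate: b→0 (≡-12 mod 12), so (6,-12,8)→(6,0,2)
flip: (6,0,2)→(2,0,6)
reduced (well bottom): (2,0,6) with a≤c, −a<b≤a
well minimum = a = 2

2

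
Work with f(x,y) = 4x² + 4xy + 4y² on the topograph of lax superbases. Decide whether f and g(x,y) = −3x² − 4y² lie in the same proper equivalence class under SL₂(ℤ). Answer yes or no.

D₁ = -48, D₂ = -48
f: reduced (well bottom): (4,4,4) with a≤c, −a<b≤a
g is negative-definite; reduce −g:
−g: reduced (well bottom): (3,0,4) with a≤c, −a<b≤a
flip sign back: reduced form of g is (-3,0,-4)
reduced forms (4, 4, 4) vs (-3, 0, -4) ⇒ inequivalent

no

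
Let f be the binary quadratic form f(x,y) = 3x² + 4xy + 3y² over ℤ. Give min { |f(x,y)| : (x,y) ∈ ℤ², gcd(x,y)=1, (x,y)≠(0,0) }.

translate: b→-2 (≡4 mod 6), so (3,4,3)→(3,-2,2)
flip: (3,-2,2)→(2,2,3)
reduced (well bottom): (2,2,3) with a≤c, −a<b≤a
well minimum = a = 2

2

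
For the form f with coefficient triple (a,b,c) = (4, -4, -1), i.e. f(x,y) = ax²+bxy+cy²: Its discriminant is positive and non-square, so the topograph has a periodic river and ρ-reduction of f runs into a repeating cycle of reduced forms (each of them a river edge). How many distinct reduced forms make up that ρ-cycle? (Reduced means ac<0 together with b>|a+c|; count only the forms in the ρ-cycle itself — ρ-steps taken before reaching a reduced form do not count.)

D = 32, ⌊√D⌋ = 5
descent: ρ → (-1,4,4)  [lands on river]
river: ρ → (4,4,-1)
ρ-cycle length = 2 (tail of 1 descent step not counted)

2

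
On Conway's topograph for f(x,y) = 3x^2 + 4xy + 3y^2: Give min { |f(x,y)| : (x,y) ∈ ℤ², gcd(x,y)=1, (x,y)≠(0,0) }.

translate: b→-2 (≡4 mod 6), so (3,4,3)→(3,-2,2)
flip: (3,-2,2)→(2,2,3)
reduced (well bottom): (2,2,3) with a≤c, −a<b≤a
well minimum = a = 2

2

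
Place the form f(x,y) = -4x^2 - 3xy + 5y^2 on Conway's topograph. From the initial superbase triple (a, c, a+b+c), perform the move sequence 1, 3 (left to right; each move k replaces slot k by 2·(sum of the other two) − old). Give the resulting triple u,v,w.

start (-4,5,-2) = (f(1,0),f(0,1),f(1,1))
replace slot 1: 2·(5+(-2)) − (-4) = 10 → (10,5,-2)
replace slot 3: 2·(10+5) − (-2) = 32 → (10,5,32)

10,5,32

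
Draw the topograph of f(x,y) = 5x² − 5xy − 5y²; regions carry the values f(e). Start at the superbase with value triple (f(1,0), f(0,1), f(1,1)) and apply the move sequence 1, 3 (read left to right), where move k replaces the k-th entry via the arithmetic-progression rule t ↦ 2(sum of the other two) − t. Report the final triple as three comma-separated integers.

start (5,-5,-5) = (f(1,0),f(0,1),f(1,1))
replace slot 1: 2·((-5)+(-5)) − 5 = -25 → (-25,-5,-5)
replace slot 3: 2·((-25)+(-5)) − (-5) = -55 → (-25,-5,-55)

-25,-5,-55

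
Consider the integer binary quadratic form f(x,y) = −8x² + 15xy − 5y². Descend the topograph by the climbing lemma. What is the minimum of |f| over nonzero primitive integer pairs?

descent: ρ → (-5,5,2)  [lands on river]
river: ρ → (2,7,-2)
river: ρ → (-2,5,5)
river: ρ → (5,5,-2)
river: ρ → (-2,7,2)
river: ρ → (2,5,-5)
closes: descent 1, river 6
min |a| on river = 2

2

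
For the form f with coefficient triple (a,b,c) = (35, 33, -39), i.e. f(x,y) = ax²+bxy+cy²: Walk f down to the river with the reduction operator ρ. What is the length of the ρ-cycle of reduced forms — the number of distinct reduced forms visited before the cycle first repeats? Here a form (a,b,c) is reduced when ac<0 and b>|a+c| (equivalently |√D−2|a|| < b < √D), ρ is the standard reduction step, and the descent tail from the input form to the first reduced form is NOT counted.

D = 6549, ⌊√D⌋ = 80
river: ρ → (-39,45,29)
river: ρ → (29,71,-13)
river: ρ → (-13,59,59)
river: ρ → (59,59,-13)
river: ρ → (-13,71,29)
river: ρ → (29,45,-39)
river: ρ → (-39,33,35)
river: ρ → (35,37,-37)
river: ρ → (-37,37,35)
river: ρ → (35,33,-39)
ρ-cycle length = 10 (tail of 0 descent steps not counted)

10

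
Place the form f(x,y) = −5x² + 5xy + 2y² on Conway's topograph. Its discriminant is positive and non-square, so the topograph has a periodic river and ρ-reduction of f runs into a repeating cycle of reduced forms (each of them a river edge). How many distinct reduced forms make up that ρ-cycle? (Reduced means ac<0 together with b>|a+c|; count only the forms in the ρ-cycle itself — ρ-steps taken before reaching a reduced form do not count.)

D = 65, ⌊√D⌋ = 8
river: ρ → (2,7,-2)
river: ρ → (-2,5,5)
river: ρ → (5,5,-2)
river: ρ → (-2,7,2)
river: ρ → (2,5,-5)
river: ρ → (-5,5,2)
ρ-cycle length = 6 (tail of 0 descent steps not counted)

6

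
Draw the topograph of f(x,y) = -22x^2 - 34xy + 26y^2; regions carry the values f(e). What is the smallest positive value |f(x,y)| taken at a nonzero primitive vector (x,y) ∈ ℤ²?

descent: ρ → (26,34,-22)  [lands on river]
river: ρ → (-22,54,6)
river: ρ → (6,54,-22)
river: ρ → (-22,34,26)
river: ρ → (26,18,-30)
river: ρ → (-30,42,14)
river: ρ → (14,42,-30)
river: ρ → (-30,18,26)
closes: descent 1, river 8
min |a| on river = 6

6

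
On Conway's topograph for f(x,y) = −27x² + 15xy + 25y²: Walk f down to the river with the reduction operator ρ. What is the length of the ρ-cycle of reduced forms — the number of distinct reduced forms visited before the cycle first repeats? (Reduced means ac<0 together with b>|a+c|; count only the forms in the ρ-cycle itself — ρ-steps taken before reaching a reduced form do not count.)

D = 2925, ⌊√D⌋ = 54
river: ρ → (25,35,-17)
river: ρ → (-17,33,27)
river: ρ → (27,21,-23)
river: ρ → (-23,25,25)
river: ρ → (25,25,-23)
river: ρ → (-23,21,27)
river: ρ → (27,33,-17)
river: ρ → (-17,35,25)
river: ρ → (25,15,-27)
river: ρ → (-27,39,13)
river: ρ → (13,39,-27)
river: ρ → (-27,15,25)
ρ-cycle length = 12 (tail of 0 descent steps not counted)

12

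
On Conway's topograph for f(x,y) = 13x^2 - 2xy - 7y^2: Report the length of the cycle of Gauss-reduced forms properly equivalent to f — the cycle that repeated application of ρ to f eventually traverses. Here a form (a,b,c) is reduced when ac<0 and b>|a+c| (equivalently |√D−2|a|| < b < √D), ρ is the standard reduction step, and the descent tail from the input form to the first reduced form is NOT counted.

D = 368, ⌊√D⌋ = 19
descent: ρ → (-7,16,4)  [lands on river]
river: ρ → (4,16,-7)
river: ρ → (-7,12,8)
river: ρ → (8,4,-11)
river: ρ → (-11,18,1)
river: ρ → (1,18,-11)
river: ρ → (-11,4,8)
river: ρ → (8,12,-7)
ρ-cycle length = 8 (tail of 1 descent step not counted)

8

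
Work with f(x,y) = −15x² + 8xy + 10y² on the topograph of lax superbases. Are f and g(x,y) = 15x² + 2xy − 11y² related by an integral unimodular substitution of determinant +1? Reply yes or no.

D₁ = 664, D₂ = 664
river cycle of f (length 22): (10, 12, -13), (-13, 14, 9), (9, 22, -5), (-5, 18, 17), (17, 16, -6), (-6, 20, 11), (11, 24, -2), (-2, 24, 11), (11, 20, -6), (-6, 16, 17), … (12 more)
river cycle of g (length 22): (-11, 20, 6), (6, 16, -17), (-17, 18, 5), (5, 22, -9), (-9, 14, 13), (13, 12, -10), (-10, 8, 15), (15, 22, -3), (-3, 20, 22), (22, 24, -1), … (12 more)
cycles differ ⇒ inequivalent

no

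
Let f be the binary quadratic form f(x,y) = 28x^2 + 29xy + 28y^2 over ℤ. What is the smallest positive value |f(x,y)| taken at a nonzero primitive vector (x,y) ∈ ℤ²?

translate: b→-27 (≡29 mod 56), so (28,29,28)→(28,-27,27)
flip: (28,-27,27)→(27,27,28)
reduced (well bottom): (27,27,28) with a≤c, −a<b≤a
well minimum = a = 27

27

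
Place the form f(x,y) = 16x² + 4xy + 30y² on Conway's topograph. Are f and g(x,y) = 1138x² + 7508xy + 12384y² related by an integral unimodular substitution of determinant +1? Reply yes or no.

D₁ = -1904, D₂ = -1904
f: reduced (well bottom): (16,4,30) with a≤c, −a<b≤a
g: translate: b→680 (≡7508 mod 2276), so (1138,7508,12384)→(1138,680,102)
g: flip: (1138,680,102)→(102,-680,1138)
g: translate: b→-68 (≡-680 mod 204), so (102,-680,1138)→(102,-68,16)
g: flip: (102,-68,16)→(16,68,102)
g: translate: b→4 (≡68 mod 32), so (16,68,102)→(16,4,30)
g: reduced (well bottom): (16,4,30) with a≤c, −a<b≤a
reduced forms (16, 4, 30) vs (16, 4, 30) ⇒ equivalent

yes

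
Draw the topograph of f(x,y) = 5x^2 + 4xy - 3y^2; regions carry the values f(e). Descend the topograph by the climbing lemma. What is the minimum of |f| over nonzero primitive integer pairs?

river: ρ → (-3,8,1)
river: ρ → (1,8,-3)
river: ρ → (-3,4,5)
river: ρ → (5,6,-2)
river: ρ → (-2,6,5)
river: ρ → (5,4,-3)
closes: descent 0, river 6
min |a| on river = 1

1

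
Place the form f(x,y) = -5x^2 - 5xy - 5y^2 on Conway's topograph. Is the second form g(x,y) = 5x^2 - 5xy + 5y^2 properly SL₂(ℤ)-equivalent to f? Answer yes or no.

D₁ = -75, D₂ = -75
f is negative-definite; reduce −f:
−f: reduced (well bottom): (5,5,5) with a≤c, −a<b≤a
flip sign back: reduced form of f is (-5,-5,-5)
g: translate: b→5 (≡-5 mod 10), so (5,-5,5)→(5,5,5)
g: reduced (well bottom): (5,5,5) with a≤c, −a<b≤a
reduced forms (-5, -5, -5) vs (5, 5, 5) ⇒ inequivalent

no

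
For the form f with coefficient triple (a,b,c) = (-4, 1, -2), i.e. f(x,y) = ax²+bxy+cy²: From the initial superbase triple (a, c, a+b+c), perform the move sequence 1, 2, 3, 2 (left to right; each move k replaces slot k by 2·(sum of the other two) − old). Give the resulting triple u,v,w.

start (-4,-2,-5) = (f(1,0),f(0,1),f(1,1))
replace slot 1: 2·((-2)+(-5)) − (-4) = -10 → (-10,-2,-5)
replace slot 2: 2·((-10)+(-5)) − (-2) = -28 → (-10,-28,-5)
replace slot 3: 2·((-10)+(-28)) − (-5) = -71 → (-10,-28,-71)
replace slot 2: 2·((-10)+(-71)) − (-28) = -134 → (-10,-134,-71)

-10,-134,-71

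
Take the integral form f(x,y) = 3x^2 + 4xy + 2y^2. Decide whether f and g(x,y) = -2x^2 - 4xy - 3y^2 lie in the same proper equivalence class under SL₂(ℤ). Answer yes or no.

D₁ = -8, D₂ = -8
f: translate: b→-2 (≡4 mod 6), so (3,4,2)→(3,-2,1)
f: flip: (3,-2,1)→(1,2,3)
f: translate: b→0 (≡2 mod 2), so (1,2,3)→(1,0,2)
f: reduced (well bottom): (1,0,2) with a≤c, −a<b≤a
g is negative-definite; reduce −g:
−g: translate: b→0 (≡4 mod 4), so (2,4,3)→(2,0,1)
−g: flip: (2,0,1)→(1,0,2)
−g: reduced (well bottom): (1,0,2) with a≤c, −a<b≤a
flip sign back: reduced form of g is (-1,0,-2)
reduced forms (1, 0, 2) vs (-1, 0, -2) ⇒ inequivalent

no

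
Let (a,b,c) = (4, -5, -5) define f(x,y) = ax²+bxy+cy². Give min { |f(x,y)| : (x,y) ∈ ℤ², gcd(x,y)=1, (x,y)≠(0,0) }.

descent: ρ → (-5,5,4)  [lands on river]
river: ρ → (4,3,-6)
river: ρ → (-6,9,1)
river: ρ → (1,9,-6)
river: ρ → (-6,3,4)
river: ρ → (4,5,-5)
closes: descent 1, river 6
min |a| on river = 1

1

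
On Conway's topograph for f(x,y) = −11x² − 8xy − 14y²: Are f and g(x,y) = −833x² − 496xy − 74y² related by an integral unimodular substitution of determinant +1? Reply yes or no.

D₁ = -552, D₂ = -552
f is negative-definite; reduce −f:
−f: reduced (well bottom): (11,8,14) with a≤c, −a<b≤a
flip sign back: reduced form of f is (-11,-8,-14)
g is negative-definite; reduce −g:
−g: flip: (833,496,74)→(74,-496,833)
−g: translate: b→-52 (≡-496 mod 148), so (74,-496,833)→(74,-52,11)
−g: flip: (74,-52,11)→(11,52,74)
−g: translate: b→8 (≡52 mod 22), so (11,52,74)→(11,8,14)
−g: reduced (well bottom): (11,8,14) with a≤c, −a<b≤a
flip sign back: reduced form of g is (-11,-8,-14)
reduced forms (-11, -8, -14) vs (-11, -8, -14) ⇒ equivalent

yes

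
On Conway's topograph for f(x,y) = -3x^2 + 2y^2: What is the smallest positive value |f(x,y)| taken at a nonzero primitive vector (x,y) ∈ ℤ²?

descent: ρ → (2,4,-1)  [lands on river]
river: ρ → (-1,4,2)
closes: descent 1, river 2
min |a| on river = 1

1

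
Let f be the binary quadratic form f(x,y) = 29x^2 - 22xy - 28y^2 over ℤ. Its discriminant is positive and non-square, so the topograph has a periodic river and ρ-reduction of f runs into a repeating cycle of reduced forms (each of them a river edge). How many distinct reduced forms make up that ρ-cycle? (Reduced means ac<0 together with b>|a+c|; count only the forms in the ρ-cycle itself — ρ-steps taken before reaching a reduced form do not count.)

D = 3732, ⌊√D⌋ = 61
descent: ρ → (-28,22,29)  [lands on river]
river: ρ → (29,36,-21)
river: ρ → (-21,48,17)
river: ρ → (17,54,-12)
river: ρ → (-12,42,41)
river: ρ → (41,40,-13)
river: ρ → (-13,38,44)
river: ρ → (44,50,-7)
river: ρ → (-7,48,51)
river: ρ → (51,54,-4)
river: ρ → (-4,58,23)
river: ρ → (23,34,-28)
ρ-cycle length = 12 (tail of 1 descent step not counted)

12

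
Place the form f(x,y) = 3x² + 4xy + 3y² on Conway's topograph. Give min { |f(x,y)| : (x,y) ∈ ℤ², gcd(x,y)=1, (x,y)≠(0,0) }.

translate: b→-2 (≡4 mod 6), so (3,4,3)→(3,-2,2)
flip: (3,-2,2)→(2,2,3)
reduced (well bottom): (2,2,3) with a≤c, −a<b≤a
well minimum = a = 2

2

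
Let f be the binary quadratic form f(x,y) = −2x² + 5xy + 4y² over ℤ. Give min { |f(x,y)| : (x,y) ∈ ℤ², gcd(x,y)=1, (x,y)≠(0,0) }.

river: ρ → (4,3,-3)
river: ρ → (-3,3,4)
river: ρ → (4,5,-2)
river: ρ → (-2,7,1)
river: ρ → (1,7,-2)
river: ρ → (-2,5,4)
closes: descent 0, river 6
min |a| on river = 1

1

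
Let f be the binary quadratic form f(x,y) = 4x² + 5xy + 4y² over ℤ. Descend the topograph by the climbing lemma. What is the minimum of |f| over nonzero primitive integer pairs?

translate: b→-3 (≡5 mod 8), so (4,5,4)→(4,-3,3)
flip: (4,-3,3)→(3,3,4)
reduced (well bottom): (3,3,4) with a≤c, −a<b≤a
well minimum = a = 3

3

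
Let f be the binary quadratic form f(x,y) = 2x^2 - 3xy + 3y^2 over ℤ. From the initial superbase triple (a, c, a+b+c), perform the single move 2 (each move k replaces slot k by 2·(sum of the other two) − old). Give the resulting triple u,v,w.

start (2,3,2) = (f(1,0),f(0,1),f(1,1))
replace slot 2: 2·(2+2) − 3 = 5 → (2,5,2)

2,5,2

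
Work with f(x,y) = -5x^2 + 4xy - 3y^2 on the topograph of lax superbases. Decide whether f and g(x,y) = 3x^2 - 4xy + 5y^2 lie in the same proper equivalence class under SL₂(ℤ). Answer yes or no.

D₁ = -44, D₂ = -44
f is negative-definite; reduce −f:
−f: flip: (5,-4,3)→(3,4,5)
−f: translate: b→-2 (≡4 mod 6), so (3,4,5)→(3,-2,4)
−f: reduced (well bottom): (3,-2,4) with a≤c, −a<b≤a
flip sign back: reduced form of f is (-3,2,-4)
g: translate: b→2 (≡-4 mod 6), so (3,-4,5)→(3,2,4)
g: reduced (well bottom): (3,2,4) with a≤c, −a<b≤a
reduced forms (-3, 2, -4) vs (3, 2, 4) ⇒ inequivalent

no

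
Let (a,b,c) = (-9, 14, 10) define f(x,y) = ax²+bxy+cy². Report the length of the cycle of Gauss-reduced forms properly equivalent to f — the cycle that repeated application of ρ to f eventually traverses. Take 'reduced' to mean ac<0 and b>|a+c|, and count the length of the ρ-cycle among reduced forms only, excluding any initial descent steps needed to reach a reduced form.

D = 556, ⌊√D⌋ = 23
river: ρ → (10,6,-13)
river: ρ → (-13,20,3)
river: ρ → (3,22,-6)
river: ρ → (-6,14,15)
river: ρ → (15,16,-5)
river: ρ → (-5,14,18)
river: ρ → (18,22,-1)
river: ρ → (-1,22,18)
river: ρ → (18,14,-5)
river: ρ → (-5,16,15)
river: ρ → (15,14,-6)
river: ρ → (-6,22,3)
river: ρ → (3,20,-13)
river: ρ → (-13,6,10)
river: ρ → (10,14,-9)
river: ρ → (-9,22,2)
river: ρ → (2,22,-9)
river: ρ → (-9,14,10)
ρ-cycle length = 18 (tail of 0 descent steps not counted)

18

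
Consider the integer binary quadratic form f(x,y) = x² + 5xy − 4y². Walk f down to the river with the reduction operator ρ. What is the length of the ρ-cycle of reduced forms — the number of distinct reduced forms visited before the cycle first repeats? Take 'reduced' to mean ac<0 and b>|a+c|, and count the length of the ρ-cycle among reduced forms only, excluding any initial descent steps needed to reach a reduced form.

D = 41, ⌊√D⌋ = 6
river: ρ → (-4,3,2)
river: ρ → (2,5,-2)
river: ρ → (-2,3,4)
river: ρ → (4,5,-1)
river: ρ → (-1,5,4)
river: ρ → (4,3,-2)
river: ρ → (-2,5,2)
river: ρ → (2,3,-4)
river: ρ → (-4,5,1)
river: ρ → (1,5,-4)
ρ-cycle length = 10 (tail of 0 descent steps not counted)

10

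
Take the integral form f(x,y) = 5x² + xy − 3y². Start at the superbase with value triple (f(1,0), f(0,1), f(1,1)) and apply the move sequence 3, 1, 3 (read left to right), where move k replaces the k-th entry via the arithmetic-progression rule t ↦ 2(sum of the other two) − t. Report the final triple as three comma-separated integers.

start (5,-3,3) = (f(1,0),f(0,1),f(1,1))
replace slot 3: 2·(5+(-3)) − 3 = 1 → (5,-3,1)
replace slot 1: 2·((-3)+1) − 5 = -9 → (-9,-3,1)
replace slot 3: 2·((-9)+(-3)) − 1 = -25 → (-9,-3,-25)

-9,-3,-25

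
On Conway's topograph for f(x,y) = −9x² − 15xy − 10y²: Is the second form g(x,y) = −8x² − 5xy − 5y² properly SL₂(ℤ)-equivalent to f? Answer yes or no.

D₁ = -135, D₂ = -135
f is negative-definite; reduce −f:
−f: translate: b→-3 (≡15 mod 18), so (9,15,10)→(9,-3,4)
−f: flip: (9,-3,4)→(4,3,9)
−f: reduced (well bottom): (4,3,9) with a≤c, −a<b≤a
flip sign back: reduced form of f is (-4,-3,-9)
g is negative-definite; reduce −g:
−g: flip: (8,5,5)→(5,-5,8)
−g: translate: b→5 (≡-5 mod 10), so (5,-5,8)→(5,5,8)
−g: reduced (well bottom): (5,5,8) with a≤c, −a<b≤a
flip sign back: reduced form of g is (-5,-5,-8)
reduced forms (-4, -3, -9) vs (-5, -5, -8) ⇒ inequivalent

no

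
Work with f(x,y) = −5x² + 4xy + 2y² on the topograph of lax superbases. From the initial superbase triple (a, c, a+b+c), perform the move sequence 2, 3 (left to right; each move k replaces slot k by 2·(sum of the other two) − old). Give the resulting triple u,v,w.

start (-5,2,1) = (f(1,0),f(0,1),f(1,1))
replace slot 2: 2·((-5)+1) − 2 = -10 → (-5,-10,1)
replace slot 3: 2·((-5)+(-10)) − 1 = -31 → (-5,-10,-31)

-5,-10,-31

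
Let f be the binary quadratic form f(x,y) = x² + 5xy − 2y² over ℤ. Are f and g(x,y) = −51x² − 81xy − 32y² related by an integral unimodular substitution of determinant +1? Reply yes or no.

D₁ = 33, D₂ = 33
river cycle of f (length 4): (-2, 3, 3), (3, 3, -2), (-2, 5, 1), (1, 5, -2)
river cycle of g (length 4): (-2, 3, 3), (3, 3, -2), (-2, 5, 1), (1, 5, -2)
cycles coincide ⇒ equivalent

yes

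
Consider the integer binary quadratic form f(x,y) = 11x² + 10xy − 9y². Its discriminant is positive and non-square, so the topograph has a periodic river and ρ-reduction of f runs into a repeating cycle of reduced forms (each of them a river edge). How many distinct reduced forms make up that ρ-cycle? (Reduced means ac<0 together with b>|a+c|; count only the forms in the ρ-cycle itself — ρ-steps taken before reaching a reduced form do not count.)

D = 496, ⌊√D⌋ = 22
river: ρ → (-9,8,12)
river: ρ → (12,16,-5)
river: ρ → (-5,14,15)
river: ρ → (15,16,-4)
river: ρ → (-4,16,15)
river: ρ → (15,14,-5)
river: ρ → (-5,16,12)
river: ρ → (12,8,-9)
river: ρ → (-9,10,11)
river: ρ → (11,12,-8)
river: ρ → (-8,20,3)
river: ρ → (3,22,-1)
river: ρ → (-1,22,3)
river: ρ → (3,20,-8)
river: ρ → (-8,12,11)
river: ρ → (11,10,-9)
ρ-cycle length = 16 (tail of 0 descent steps not counted)

16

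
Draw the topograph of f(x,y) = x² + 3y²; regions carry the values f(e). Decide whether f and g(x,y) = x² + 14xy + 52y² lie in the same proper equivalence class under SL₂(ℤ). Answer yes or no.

D₁ = -12, D₂ = -12
f: reduced (well bottom): (1,0,3) with a≤c, −a<b≤a
g: translate: b→0 (≡14 mod 2), so (1,14,52)→(1,0,3)
g: reduced (well bottom): (1,0,3) with a≤c, −a<b≤a
reduced forms (1, 0, 3) vs (1, 0, 3) ⇒ equivalent

yes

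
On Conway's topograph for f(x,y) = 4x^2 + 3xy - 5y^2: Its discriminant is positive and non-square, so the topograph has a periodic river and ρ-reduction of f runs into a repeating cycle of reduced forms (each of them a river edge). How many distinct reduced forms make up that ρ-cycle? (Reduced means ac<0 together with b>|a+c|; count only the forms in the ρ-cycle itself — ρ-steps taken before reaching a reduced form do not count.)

D = 89, ⌊√D⌋ = 9
river: ρ → (-5,7,2)
river: ρ → (2,9,-1)
river: ρ → (-1,9,2)
river: ρ → (2,7,-5)
river: ρ → (-5,3,4)
river: ρ → (4,5,-4)
river: ρ → (-4,3,5)
river: ρ → (5,7,-2)
river: ρ → (-2,9,1)
river: ρ → (1,9,-2)
river: ρ → (-2,7,5)
river: ρ → (5,3,-4)
river: ρ → (-4,5,4)
river: ρ → (4,3,-5)
ρ-cycle length = 14 (tail of 0 descent steps not counted)

14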